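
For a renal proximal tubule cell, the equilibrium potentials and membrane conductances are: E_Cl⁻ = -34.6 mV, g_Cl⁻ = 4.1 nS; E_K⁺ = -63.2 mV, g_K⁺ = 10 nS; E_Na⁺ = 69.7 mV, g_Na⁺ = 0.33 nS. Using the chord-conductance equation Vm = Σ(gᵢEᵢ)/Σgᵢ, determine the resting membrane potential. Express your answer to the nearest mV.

-52 mV

Σ gᵢEᵢ = 4.1·(-34.6) + 10·(-63.2) + 0.33·(69.7) = -750.86
Σ gᵢ = 4.1 + 10 + 0.33 = 14.43
Vm = -750.86 / 14.43 = -52.03 mV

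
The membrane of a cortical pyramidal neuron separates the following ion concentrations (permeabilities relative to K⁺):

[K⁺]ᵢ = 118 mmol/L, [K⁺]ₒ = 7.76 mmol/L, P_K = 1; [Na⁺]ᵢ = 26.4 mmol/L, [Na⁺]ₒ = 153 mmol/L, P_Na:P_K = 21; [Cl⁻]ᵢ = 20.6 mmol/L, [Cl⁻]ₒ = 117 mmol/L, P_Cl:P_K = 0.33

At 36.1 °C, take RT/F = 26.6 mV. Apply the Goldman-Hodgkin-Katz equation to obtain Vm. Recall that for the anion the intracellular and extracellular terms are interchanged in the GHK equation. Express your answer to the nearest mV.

Vm = 26.6 · ln[(Σ P·[cation]ₒ + Σ P·[anion]ᵢ) / (Σ P·[cation]ᵢ + Σ P·[anion]ₒ)]
Numerator = 1×7.76 + 21×153 + 0.33×20.6 = 3228
Denominator = 1×118 + 21×26.4 + 0.33×117 = 711
Vm = 26.6 · ln(4.5394) = 26.6 × (1.5128) = 40.24 mV

40 mV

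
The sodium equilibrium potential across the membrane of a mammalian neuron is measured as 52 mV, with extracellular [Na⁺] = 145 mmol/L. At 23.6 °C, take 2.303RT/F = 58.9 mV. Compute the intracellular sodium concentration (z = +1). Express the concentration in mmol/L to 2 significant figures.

19 mmol/L

Nernst: E = (58.9/1) · log₁₀([out]/[in]), so log₁₀([out]/[in]) = 52.0 × 1 / 58.9 = 0.8829.
[out]/[in] = 10^(0.8829) = 7.636.
[in] = 145 / 7.636 = 18.99 mmol/L.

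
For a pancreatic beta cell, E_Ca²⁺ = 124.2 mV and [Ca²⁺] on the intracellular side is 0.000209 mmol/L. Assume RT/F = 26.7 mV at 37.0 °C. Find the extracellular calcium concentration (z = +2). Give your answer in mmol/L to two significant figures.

Nernst: E = (26.7/2) · ln([out]/[in]), so ln([out]/[in]) = 124.2 × 2 / 26.7 = 9.3034.
[out]/[in] = e^(9.3034) = 1.097e+04.
[out] = 1.097e+04 × 0.000209 = 2.294 mmol/L.

2.3 mmol/L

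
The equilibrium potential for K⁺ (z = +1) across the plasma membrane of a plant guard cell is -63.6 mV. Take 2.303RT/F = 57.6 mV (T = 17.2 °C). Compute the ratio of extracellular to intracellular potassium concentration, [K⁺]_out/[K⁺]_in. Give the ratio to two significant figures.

0.079

log₁₀([out]/[in]) = E·z/(57.6) = -63.6 × 1 / 57.6 = -1.1042
[out]/[in] = 10^(-1.1042) = 0.07867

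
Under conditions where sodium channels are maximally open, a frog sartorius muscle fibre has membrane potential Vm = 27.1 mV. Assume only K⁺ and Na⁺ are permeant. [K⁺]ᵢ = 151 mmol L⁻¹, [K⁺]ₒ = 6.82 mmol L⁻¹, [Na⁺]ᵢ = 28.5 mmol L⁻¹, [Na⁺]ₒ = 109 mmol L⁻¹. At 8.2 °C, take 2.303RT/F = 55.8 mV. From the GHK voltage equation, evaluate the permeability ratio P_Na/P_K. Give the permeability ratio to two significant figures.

21

Let α = P_Na/P_K. GHK: Vm = 55.8·log₁₀[(Kₒ + α·Naₒ)/(Kᵢ + α·Naᵢ)].
10^(Vm/55.8) = 10^(27.1/55.8) = 3.0596
So 3.0596·(Kᵢ + α·Naᵢ) = Kₒ + α·Naₒ → α = (3.0596·151.0 − 6.82) / (109.0 − 3.0596·28.5)
α = (462 − 6.82) / (109.0 − 87.2) = 455.2/21.8 = 20.88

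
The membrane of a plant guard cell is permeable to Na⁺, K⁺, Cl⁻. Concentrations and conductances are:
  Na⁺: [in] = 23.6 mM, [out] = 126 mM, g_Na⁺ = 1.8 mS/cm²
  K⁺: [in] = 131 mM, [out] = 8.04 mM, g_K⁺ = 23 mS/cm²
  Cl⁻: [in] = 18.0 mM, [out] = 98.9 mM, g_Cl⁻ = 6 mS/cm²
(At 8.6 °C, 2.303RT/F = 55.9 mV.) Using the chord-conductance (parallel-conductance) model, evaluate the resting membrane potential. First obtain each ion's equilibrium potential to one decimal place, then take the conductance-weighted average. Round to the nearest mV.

-56 mV

E_Na⁺ = (55.9/1)·log₁₀(126/23.6) = 40.7 mV
E_K⁺ = (55.9/1)·log₁₀(8.04/131) = -67.8 mV
E_Cl⁻ = (55.9/-1)·log₁₀(98.9/18.0) = -41.4 mV
Vm = (Σ gᵢEᵢ)/(Σ gᵢ) = (1.8·40.7 + 23·-67.8 + 6·-41.4) / (1.8 + 23 + 6)
= -1734.54 / 30.8 = -56.32 mV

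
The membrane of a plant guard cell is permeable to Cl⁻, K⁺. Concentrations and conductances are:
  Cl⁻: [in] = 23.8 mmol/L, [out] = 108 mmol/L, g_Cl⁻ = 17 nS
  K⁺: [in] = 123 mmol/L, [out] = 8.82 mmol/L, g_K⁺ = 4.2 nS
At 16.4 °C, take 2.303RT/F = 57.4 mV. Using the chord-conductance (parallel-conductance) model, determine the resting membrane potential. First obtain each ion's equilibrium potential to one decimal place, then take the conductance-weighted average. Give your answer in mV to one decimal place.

E_Cl⁻ = (57.4/-1)·log₁₀(108/23.8) = -37.7 mV
E_K⁺ = (57.4/1)·log₁₀(8.82/123) = -65.7 mV
Vm = (Σ gᵢEᵢ)/(Σ gᵢ) = (17·-37.7 + 4.2·-65.7) / (17 + 4.2)
= -916.84 / 21.2 = -43.25 mV

-43.2 mV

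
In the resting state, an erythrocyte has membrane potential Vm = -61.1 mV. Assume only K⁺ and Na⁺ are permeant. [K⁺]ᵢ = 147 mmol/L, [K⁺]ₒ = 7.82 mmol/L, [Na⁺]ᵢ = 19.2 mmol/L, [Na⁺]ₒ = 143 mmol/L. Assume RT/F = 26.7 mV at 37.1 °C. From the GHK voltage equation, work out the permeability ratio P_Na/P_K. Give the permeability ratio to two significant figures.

Let α = P_Na/P_K. GHK: Vm = 26.7·ln[(Kₒ + α·Naₒ)/(Kᵢ + α·Naᵢ)].
e^(Vm/26.7) = e^(-61.1/26.7) = 0.10143
So 0.10143·(Kᵢ + α·Naᵢ) = Kₒ + α·Naₒ → α = (0.10143·147.0 − 7.82) / (143.0 − 0.10143·19.2)
α = (14.91 − 7.82) / (143.0 − 1.947) = 7.09/141.1 = 0.05027

0.050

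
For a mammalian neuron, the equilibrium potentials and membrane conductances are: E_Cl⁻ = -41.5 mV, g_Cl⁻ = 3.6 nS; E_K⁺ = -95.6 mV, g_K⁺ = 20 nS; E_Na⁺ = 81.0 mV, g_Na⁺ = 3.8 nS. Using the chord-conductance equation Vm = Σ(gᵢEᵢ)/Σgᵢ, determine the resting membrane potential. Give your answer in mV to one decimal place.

-64.0 mV

Σ gᵢEᵢ = 3.6·(-41.5) + 20·(-95.6) + 3.8·(81.0) = -1753.60
Σ gᵢ = 3.6 + 20 + 3.8 = 27.4
Vm = -1753.60 / 27.4 = -64.00 mV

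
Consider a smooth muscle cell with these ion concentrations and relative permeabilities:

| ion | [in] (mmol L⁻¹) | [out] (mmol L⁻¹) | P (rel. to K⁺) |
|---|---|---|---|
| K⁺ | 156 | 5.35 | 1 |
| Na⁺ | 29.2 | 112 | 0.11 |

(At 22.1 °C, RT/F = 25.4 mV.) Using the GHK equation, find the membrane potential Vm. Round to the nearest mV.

-56 mV

Vm = 25.4 · ln[(Σ P·[cation]ₒ + Σ P·[anion]ᵢ) / (Σ P·[cation]ᵢ + Σ P·[anion]ₒ)]
Numerator = 1×5.35 + 0.11×112 = 17.67
Denominator = 1×156 + 0.11×29.2 = 159.2
Vm = 25.4 · ln(0.11098) = 25.4 × (-2.1984) = -55.84 mV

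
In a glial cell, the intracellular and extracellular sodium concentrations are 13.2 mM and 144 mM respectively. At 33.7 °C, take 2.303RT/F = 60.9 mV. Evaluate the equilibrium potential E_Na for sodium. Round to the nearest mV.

E = (60.9/z) · log₁₀([Na⁺]_out/[Na⁺]_in) with z = +1.
= (60.9/1) · log₁₀(144/13.2) = 60.90 · log₁₀(10.91)
= 60.90 · (1.0378) = 63.20 mV

63 mV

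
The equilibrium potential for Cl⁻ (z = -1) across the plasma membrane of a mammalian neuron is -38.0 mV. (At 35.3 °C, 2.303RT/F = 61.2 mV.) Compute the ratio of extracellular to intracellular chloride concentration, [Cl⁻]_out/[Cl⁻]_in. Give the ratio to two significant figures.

4.2

log₁₀([out]/[in]) = E·z/(61.2) = -38.0 × -1 / 61.2 = 0.6209
[out]/[in] = 10^(0.6209) = 4.177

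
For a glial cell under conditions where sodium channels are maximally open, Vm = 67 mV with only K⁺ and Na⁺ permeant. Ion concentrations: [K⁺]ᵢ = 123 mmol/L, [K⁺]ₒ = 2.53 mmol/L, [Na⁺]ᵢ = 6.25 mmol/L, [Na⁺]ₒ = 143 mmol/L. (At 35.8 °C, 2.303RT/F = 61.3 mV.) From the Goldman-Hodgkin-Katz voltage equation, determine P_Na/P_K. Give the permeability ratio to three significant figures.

23.2

Let α = P_Na/P_K. GHK: Vm = 61.3·log₁₀[(Kₒ + α·Naₒ)/(Kᵢ + α·Naᵢ)].
10^(Vm/61.3) = 10^(67.0/61.3) = 12.388
So 12.388·(Kᵢ + α·Naᵢ) = Kₒ + α·Naₒ → α = (12.388·123.0 − 2.53) / (143.0 − 12.388·6.25)
α = (1524 − 2.53) / (143.0 − 77.42) = 1521/65.58 = 23.2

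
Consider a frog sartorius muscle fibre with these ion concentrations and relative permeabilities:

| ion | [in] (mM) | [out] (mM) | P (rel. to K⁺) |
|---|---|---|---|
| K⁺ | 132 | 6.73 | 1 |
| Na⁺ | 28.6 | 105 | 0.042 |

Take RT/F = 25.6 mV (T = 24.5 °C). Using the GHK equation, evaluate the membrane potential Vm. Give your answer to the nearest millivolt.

-64 mV

Vm = 25.6 · ln[(Σ P·[cation]ₒ + Σ P·[anion]ᵢ) / (Σ P·[cation]ᵢ + Σ P·[anion]ₒ)]
Numerator = 1×6.73 + 0.042×105 = 11.14
Denominator = 1×132 + 0.042×28.6 = 133.2
Vm = 25.6 · ln(0.083633) = 25.6 × (-2.4813) = -63.52 mV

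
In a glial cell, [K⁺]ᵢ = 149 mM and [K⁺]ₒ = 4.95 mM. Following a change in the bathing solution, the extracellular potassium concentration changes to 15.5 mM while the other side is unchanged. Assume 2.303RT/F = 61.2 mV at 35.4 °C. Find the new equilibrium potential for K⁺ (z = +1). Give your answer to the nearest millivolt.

After the shift: [K⁺]_out = 15.5, [K⁺]_in = 149 mM.
E_new = (61.2/1)·log₁₀(15.5/149) = 61.20 · (-0.9829) = -60.15 mV

-60 mV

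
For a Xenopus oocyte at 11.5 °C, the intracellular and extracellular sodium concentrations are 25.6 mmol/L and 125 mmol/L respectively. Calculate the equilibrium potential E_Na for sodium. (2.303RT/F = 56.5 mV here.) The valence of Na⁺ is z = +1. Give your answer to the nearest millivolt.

E = (56.5/z) · log₁₀([Na⁺]_out/[Na⁺]_in) with z = +1.
= (56.5/1) · log₁₀(125/25.6) = 56.50 · log₁₀(4.883)
= 56.50 · (0.6887) = 38.91 mV

39 mV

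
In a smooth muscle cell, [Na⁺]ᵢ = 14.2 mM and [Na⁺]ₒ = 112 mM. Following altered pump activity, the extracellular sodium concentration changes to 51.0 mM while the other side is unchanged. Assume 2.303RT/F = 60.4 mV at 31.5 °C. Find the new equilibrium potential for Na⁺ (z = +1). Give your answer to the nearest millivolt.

After the shift: [Na⁺]_out = 51.0, [Na⁺]_in = 14.2 mM.
E_new = (60.4/1)·log₁₀(51.0/14.2) = 60.40 · (0.5553) = 33.54 mV

34 mV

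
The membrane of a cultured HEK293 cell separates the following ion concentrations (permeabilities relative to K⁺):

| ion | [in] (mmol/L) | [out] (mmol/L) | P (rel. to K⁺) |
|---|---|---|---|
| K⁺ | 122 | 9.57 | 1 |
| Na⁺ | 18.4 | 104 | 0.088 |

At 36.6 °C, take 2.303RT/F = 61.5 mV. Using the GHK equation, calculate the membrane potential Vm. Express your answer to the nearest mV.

-50 mV

Vm = 61.5 · log₁₀[(Σ P·[cation]ₒ + Σ P·[anion]ᵢ) / (Σ P·[cation]ᵢ + Σ P·[anion]ₒ)]
Numerator = 1×9.57 + 0.088×104 = 18.72
Denominator = 1×122 + 0.088×18.4 = 123.6
Vm = 61.5 · log₁₀(0.15145) = 61.5 × (-0.8197) = -50.41 mV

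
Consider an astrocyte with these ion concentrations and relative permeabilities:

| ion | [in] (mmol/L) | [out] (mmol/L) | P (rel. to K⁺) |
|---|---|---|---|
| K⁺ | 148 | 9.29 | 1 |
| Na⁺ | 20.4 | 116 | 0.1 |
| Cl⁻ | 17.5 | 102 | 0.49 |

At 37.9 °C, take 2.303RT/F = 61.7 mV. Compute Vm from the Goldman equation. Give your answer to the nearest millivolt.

-51 mV

Vm = 61.7 · log₁₀[(Σ P·[cation]ₒ + Σ P·[anion]ᵢ) / (Σ P·[cation]ᵢ + Σ P·[anion]ₒ)]
Numerator = 1×9.29 + 0.1×116 + 0.49×17.5 = 29.46
Denominator = 1×148 + 0.1×20.4 + 0.49×102 = 200
Vm = 61.7 · log₁₀(0.14731) = 61.7 × (-0.8318) = -51.32 mV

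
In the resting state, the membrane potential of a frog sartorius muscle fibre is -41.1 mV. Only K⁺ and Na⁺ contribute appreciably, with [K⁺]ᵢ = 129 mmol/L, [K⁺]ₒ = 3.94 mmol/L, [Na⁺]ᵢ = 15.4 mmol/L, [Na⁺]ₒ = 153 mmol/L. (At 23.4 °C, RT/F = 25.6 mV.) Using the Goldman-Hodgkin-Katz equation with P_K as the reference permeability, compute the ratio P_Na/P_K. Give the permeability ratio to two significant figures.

0.15

Let α = P_Na/P_K. GHK: Vm = 25.6·ln[(Kₒ + α·Naₒ)/(Kᵢ + α·Naᵢ)].
e^(Vm/25.6) = e^(-41.1/25.6) = 0.2008
So 0.2008·(Kᵢ + α·Naᵢ) = Kₒ + α·Naₒ → α = (0.2008·129.0 − 3.94) / (153.0 − 0.2008·15.4)
α = (25.9 − 3.94) / (153.0 − 3.092) = 21.96/149.9 = 0.1465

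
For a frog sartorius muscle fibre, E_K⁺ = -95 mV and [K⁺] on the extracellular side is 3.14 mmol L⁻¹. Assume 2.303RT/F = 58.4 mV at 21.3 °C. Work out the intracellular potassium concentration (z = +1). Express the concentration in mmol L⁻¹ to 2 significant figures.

130 mmol L⁻¹

Nernst: E = (58.4/1) · log₁₀([out]/[in]), so log₁₀([out]/[in]) = -95.0 × 1 / 58.4 = -1.6267.
[out]/[in] = 10^(-1.6267) = 0.02362.
[in] = 3.14 / 0.02362 = 132.9 mmol L⁻¹.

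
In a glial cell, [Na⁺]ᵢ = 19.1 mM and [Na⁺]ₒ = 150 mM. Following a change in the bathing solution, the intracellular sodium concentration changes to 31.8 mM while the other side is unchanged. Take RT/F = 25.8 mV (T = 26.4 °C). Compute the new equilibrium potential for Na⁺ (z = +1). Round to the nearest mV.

40 mV

After the shift: [Na⁺]_out = 150, [Na⁺]_in = 31.8 mM.
E_new = (25.8/1)·ln(150/31.8) = 25.80 · (1.5512) = 40.02 mV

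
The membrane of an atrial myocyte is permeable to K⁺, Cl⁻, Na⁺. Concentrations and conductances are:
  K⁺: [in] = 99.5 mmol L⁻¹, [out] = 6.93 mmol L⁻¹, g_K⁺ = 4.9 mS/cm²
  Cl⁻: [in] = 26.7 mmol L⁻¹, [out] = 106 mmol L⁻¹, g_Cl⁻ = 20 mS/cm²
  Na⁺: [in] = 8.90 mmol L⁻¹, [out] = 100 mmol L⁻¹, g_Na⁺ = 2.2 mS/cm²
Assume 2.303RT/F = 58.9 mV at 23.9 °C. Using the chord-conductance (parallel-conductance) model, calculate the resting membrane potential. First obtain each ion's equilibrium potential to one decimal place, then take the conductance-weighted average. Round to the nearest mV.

-33 mV

E_K⁺ = (58.9/1)·log₁₀(6.93/99.5) = -68.2 mV
E_Cl⁻ = (58.9/-1)·log₁₀(106/26.7) = -35.3 mV
E_Na⁺ = (58.9/1)·log₁₀(100/8.90) = 61.9 mV
Vm = (Σ gᵢEᵢ)/(Σ gᵢ) = (4.9·-68.2 + 20·-35.3 + 2.2·61.9) / (4.9 + 20 + 2.2)
= -904.00 / 27.1 = -33.36 mV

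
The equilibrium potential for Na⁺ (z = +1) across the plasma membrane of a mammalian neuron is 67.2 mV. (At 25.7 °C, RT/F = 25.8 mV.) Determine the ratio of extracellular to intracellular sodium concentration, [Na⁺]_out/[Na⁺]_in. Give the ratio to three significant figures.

13.5

ln([out]/[in]) = E·z/(25.8) = 67.2 × 1 / 25.8 = 2.6047
[out]/[in] = e^(2.6047) = 13.53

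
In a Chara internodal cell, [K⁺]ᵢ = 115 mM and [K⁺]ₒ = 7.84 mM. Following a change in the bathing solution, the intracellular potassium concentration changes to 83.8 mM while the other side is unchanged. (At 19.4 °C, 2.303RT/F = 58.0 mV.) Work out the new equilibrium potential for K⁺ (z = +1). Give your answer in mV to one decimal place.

After the shift: [K⁺]_out = 7.84, [K⁺]_in = 83.8 mM.
E_new = (58.0/1)·log₁₀(7.84/83.8) = 58.00 · (-1.0289) = -59.68 mV

-59.7 mV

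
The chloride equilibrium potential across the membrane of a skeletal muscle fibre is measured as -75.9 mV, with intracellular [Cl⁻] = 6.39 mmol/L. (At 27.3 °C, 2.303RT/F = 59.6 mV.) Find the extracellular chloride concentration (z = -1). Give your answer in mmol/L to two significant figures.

Nernst: E = (59.6/-1) · log₁₀([out]/[in]), so log₁₀([out]/[in]) = -75.9 × -1 / 59.6 = 1.2735.
[out]/[in] = 10^(1.2735) = 18.77.
[out] = 18.77 × 6.39 = 119.9 mmol/L.

120 mmol/L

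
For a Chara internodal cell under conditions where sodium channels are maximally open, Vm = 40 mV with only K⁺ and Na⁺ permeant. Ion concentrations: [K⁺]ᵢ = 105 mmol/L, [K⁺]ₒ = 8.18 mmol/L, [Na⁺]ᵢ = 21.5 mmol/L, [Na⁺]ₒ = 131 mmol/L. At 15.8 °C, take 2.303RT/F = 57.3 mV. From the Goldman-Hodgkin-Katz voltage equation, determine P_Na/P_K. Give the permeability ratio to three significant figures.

Let α = P_Na/P_K. GHK: Vm = 57.3·log₁₀[(Kₒ + α·Naₒ)/(Kᵢ + α·Naᵢ)].
10^(Vm/57.3) = 10^(40.0/57.3) = 4.9898
So 4.9898·(Kᵢ + α·Naᵢ) = Kₒ + α·Naₒ → α = (4.9898·105.0 − 8.18) / (131.0 − 4.9898·21.5)
α = (523.9 − 8.18) / (131.0 − 107.3) = 515.7/23.72 = 21.74

21.7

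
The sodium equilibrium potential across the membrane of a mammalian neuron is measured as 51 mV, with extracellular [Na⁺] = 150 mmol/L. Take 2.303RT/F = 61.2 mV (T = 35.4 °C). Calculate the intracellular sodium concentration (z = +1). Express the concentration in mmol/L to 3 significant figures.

22.0 mmol/L

Nernst: E = (61.2/1) · log₁₀([out]/[in]), so log₁₀([out]/[in]) = 51.0 × 1 / 61.2 = 0.8333.
[out]/[in] = 10^(0.8333) = 6.813.
[in] = 150 / 6.813 = 22.02 mmol/L.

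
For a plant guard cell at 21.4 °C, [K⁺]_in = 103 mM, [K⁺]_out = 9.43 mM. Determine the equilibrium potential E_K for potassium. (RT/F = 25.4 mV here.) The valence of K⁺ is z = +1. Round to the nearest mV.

E = (25.4/z) · ln([K⁺]_out/[K⁺]_in) with z = +1.
= (25.4/1) · ln(9.43/103) = 25.40 · ln(0.09155)
= 25.40 · (-2.3908) = -60.73 mV

-61 mV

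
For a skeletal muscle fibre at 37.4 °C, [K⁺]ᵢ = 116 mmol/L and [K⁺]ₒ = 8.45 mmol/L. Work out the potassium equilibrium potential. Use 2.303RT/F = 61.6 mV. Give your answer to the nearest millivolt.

-70 mV

E = (61.6/z) · log₁₀([K⁺]_out/[K⁺]_in) with z = +1.
= (61.6/1) · log₁₀(8.45/116) = 61.60 · log₁₀(0.07284)
= 61.60 · (-1.1376) = -70.08 mV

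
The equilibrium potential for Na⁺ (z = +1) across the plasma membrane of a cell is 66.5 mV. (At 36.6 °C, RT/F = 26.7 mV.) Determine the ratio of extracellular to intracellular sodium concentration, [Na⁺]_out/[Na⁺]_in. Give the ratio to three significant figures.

ln([out]/[in]) = E·z/(26.7) = 66.5 × 1 / 26.7 = 2.4906
[out]/[in] = e^(2.4906) = 12.07

12.1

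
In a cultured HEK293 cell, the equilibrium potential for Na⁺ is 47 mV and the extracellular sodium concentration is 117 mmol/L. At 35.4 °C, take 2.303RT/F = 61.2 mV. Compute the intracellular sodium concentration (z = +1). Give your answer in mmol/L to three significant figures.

20.0 mmol/L

Nernst: E = (61.2/1) · log₁₀([out]/[in]), so log₁₀([out]/[in]) = 47.0 × 1 / 61.2 = 0.7680.
[out]/[in] = 10^(0.7680) = 5.861.
[in] = 117 / 5.861 = 19.96 mmol/L.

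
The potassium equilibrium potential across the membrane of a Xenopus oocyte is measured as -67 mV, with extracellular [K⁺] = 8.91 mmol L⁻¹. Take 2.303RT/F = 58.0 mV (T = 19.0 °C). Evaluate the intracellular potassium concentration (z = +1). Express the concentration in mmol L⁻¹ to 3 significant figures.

Nernst: E = (58.0/1) · log₁₀([out]/[in]), so log₁₀([out]/[in]) = -67.0 × 1 / 58.0 = -1.1552.
[out]/[in] = 10^(-1.1552) = 0.06996.
[in] = 8.91 / 0.06996 = 127.4 mmol L⁻¹.

127 mmol L⁻¹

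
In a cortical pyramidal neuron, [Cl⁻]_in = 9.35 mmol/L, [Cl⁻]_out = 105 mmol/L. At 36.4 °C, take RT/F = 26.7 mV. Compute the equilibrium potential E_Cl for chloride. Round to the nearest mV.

-65 mV

E = (26.7/z) · ln([Cl⁻]_out/[Cl⁻]_in) with z = -1.
For an anion, dividing by z = -1 reverses the sign.
= (26.7/-1) · ln(105/9.35) = -26.70 · ln(11.23)
= -26.70 · (2.4186) = -64.58 mV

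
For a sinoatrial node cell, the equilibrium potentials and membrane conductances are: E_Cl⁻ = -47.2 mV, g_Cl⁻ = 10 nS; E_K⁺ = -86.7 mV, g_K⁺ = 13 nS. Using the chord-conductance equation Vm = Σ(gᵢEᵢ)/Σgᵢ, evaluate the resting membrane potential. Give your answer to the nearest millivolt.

-70 mV

Σ gᵢEᵢ = 10·(-47.2) + 13·(-86.7) = -1599.10
Σ gᵢ = 10 + 13 = 23
Vm = -1599.10 / 23 = -69.53 mV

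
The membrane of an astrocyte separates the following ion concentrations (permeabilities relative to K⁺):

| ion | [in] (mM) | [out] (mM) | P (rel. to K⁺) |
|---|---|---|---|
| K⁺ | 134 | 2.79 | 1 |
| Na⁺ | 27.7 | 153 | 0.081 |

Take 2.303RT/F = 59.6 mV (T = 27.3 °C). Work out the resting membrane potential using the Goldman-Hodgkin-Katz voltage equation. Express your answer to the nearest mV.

Vm = 59.6 · log₁₀[(Σ P·[cation]ₒ + Σ P·[anion]ᵢ) / (Σ P·[cation]ᵢ + Σ P·[anion]ₒ)]
Numerator = 1×2.79 + 0.081×153 = 15.18
Denominator = 1×134 + 0.081×27.7 = 136.2
Vm = 59.6 · log₁₀(0.11144) = 59.6 × (-0.9530) = -56.80 mV

-57 mV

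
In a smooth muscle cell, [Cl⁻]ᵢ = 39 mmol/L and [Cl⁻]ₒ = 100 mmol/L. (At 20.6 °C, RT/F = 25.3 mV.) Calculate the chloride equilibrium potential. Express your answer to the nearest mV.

-24 mV

E = (25.3/z) · ln([Cl⁻]_out/[Cl⁻]_in) with z = -1.
For an anion, dividing by z = -1 reverses the sign.
= (25.3/-1) · ln(100/39) = -25.30 · ln(2.564)
= -25.30 · (0.9416) = -23.82 mV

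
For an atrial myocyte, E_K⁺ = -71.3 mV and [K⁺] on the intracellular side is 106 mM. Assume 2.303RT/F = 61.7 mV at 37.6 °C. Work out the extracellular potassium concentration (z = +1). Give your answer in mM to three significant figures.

Nernst: E = (61.7/1) · log₁₀([out]/[in]), so log₁₀([out]/[in]) = -71.3 × 1 / 61.7 = -1.1556.
[out]/[in] = 10^(-1.1556) = 0.06989.
[out] = 0.06989 × 106 = 7.408 mM.

7.41 mM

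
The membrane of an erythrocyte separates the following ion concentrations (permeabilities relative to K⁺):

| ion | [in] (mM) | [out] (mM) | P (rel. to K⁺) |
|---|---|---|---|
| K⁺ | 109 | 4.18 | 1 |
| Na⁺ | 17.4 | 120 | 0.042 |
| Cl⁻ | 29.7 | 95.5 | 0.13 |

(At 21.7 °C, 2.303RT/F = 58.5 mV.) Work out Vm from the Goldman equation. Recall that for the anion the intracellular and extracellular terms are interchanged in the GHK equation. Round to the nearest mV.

-57 mV

Vm = 58.5 · log₁₀[(Σ P·[cation]ₒ + Σ P·[anion]ᵢ) / (Σ P·[cation]ᵢ + Σ P·[anion]ₒ)]
Numerator = 1×4.18 + 0.042×120 + 0.13×29.7 = 13.08
Denominator = 1×109 + 0.042×17.4 + 0.13×95.5 = 122.1
Vm = 58.5 · log₁₀(0.10709) = 58.5 × (-0.9702) = -56.76 mV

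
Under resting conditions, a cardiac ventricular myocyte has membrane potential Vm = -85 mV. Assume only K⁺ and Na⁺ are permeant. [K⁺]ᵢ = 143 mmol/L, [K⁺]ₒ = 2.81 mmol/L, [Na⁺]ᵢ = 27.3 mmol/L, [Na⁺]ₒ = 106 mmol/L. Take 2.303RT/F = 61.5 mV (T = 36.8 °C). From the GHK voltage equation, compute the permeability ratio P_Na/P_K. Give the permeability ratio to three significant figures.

Let α = P_Na/P_K. GHK: Vm = 61.5·log₁₀[(Kₒ + α·Naₒ)/(Kᵢ + α·Naᵢ)].
10^(Vm/61.5) = 10^(-85.0/61.5) = 0.041485
So 0.041485·(Kᵢ + α·Naᵢ) = Kₒ + α·Naₒ → α = (0.041485·143.0 − 2.81) / (106.0 − 0.041485·27.3)
α = (5.932 − 2.81) / (106.0 − 1.133) = 3.122/104.9 = 0.02977

0.0298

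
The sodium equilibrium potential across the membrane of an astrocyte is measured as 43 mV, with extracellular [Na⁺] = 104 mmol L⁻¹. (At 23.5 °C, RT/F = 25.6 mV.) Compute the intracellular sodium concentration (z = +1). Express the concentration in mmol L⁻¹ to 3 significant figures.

19.4 mmol L⁻¹

Nernst: E = (25.6/1) · ln([out]/[in]), so ln([out]/[in]) = 43.0 × 1 / 25.6 = 1.6797.
[out]/[in] = e^(1.6797) = 5.364.
[in] = 104 / 5.364 = 19.39 mmol L⁻¹.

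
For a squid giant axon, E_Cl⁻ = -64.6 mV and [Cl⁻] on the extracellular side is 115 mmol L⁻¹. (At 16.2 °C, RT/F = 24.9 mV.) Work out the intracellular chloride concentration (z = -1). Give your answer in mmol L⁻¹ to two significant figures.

8.6 mmol L⁻¹

Nernst: E = (24.9/-1) · ln([out]/[in]), so ln([out]/[in]) = -64.6 × -1 / 24.9 = 2.5944.
[out]/[in] = e^(2.5944) = 13.39.
[in] = 115 / 13.39 = 8.59 mmol L⁻¹.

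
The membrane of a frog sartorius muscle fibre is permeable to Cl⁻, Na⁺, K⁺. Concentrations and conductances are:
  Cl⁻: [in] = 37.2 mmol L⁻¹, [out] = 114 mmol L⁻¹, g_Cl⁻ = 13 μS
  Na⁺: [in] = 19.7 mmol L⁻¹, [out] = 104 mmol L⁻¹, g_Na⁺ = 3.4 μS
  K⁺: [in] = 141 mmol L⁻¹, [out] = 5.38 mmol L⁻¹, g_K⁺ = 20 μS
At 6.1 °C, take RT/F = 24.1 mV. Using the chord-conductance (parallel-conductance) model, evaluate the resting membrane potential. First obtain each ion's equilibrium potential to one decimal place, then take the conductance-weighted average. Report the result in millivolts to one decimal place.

-49.1 mV

E_Cl⁻ = (24.1/-1)·ln(114/37.2) = -27.0 mV
E_Na⁺ = (24.1/1)·ln(104/19.7) = 40.1 mV
E_K⁺ = (24.1/1)·ln(5.38/141) = -78.7 mV
Vm = (Σ gᵢEᵢ)/(Σ gᵢ) = (13·-27.0 + 3.4·40.1 + 20·-78.7) / (13 + 3.4 + 20)
= -1788.66 / 36.4 = -49.14 mV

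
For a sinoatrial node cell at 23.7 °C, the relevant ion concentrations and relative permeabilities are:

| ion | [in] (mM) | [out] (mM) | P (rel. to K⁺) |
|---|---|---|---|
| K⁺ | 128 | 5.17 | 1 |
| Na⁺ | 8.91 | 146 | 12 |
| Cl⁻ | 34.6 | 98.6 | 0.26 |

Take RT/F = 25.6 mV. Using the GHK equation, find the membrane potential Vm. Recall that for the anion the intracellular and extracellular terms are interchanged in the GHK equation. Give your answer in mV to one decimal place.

49.0 mV

Vm = 25.6 · ln[(Σ P·[cation]ₒ + Σ P·[anion]ᵢ) / (Σ P·[cation]ᵢ + Σ P·[anion]ₒ)]
Numerator = 1×5.17 + 12×146 + 0.26×34.6 = 1766
Denominator = 1×128 + 12×8.91 + 0.26×98.6 = 260.6
Vm = 25.6 · ln(6.7785) = 25.6 × (1.9137) = 48.99 mV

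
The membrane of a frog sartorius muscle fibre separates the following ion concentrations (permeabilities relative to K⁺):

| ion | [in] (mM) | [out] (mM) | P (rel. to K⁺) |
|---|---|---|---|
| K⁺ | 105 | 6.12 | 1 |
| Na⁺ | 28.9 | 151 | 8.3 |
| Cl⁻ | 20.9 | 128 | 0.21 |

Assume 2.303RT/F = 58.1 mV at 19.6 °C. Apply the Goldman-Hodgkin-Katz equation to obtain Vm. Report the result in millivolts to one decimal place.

Vm = 58.1 · log₁₀[(Σ P·[cation]ₒ + Σ P·[anion]ᵢ) / (Σ P·[cation]ᵢ + Σ P·[anion]ₒ)]
Numerator = 1×6.12 + 8.3×151 + 0.21×20.9 = 1264
Denominator = 1×105 + 8.3×28.9 + 0.21×128 = 371.8
Vm = 58.1 · log₁₀(3.3996) = 58.1 × (0.5314) = 30.88 mV

30.9 mV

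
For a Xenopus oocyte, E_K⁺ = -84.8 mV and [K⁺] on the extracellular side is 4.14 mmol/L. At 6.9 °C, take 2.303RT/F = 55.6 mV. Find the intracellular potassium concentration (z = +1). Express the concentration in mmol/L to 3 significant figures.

Nernst: E = (55.6/1) · log₁₀([out]/[in]), so log₁₀([out]/[in]) = -84.8 × 1 / 55.6 = -1.5252.
[out]/[in] = 10^(-1.5252) = 0.02984.
[in] = 4.14 / 0.02984 = 138.7 mmol/L.

139 mmol/L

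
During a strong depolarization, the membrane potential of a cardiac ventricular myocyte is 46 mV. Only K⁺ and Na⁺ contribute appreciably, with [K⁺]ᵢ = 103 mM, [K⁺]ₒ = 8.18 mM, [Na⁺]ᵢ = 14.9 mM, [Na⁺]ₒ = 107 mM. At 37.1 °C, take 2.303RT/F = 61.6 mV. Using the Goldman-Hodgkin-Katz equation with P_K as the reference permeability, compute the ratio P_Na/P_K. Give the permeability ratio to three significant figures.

Let α = P_Na/P_K. GHK: Vm = 61.6·log₁₀[(Kₒ + α·Naₒ)/(Kᵢ + α·Naᵢ)].
10^(Vm/61.6) = 10^(46.0/61.6) = 5.5815
So 5.5815·(Kᵢ + α·Naᵢ) = Kₒ + α·Naₒ → α = (5.5815·103.0 − 8.18) / (107.0 − 5.5815·14.9)
α = (574.9 − 8.18) / (107.0 − 83.16) = 566.7/23.84 = 23.78

23.8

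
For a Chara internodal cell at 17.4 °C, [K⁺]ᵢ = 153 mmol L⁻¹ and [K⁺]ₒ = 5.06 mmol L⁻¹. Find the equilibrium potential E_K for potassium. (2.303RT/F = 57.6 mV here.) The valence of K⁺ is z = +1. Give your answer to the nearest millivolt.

E = (57.6/z) · log₁₀([K⁺]_out/[K⁺]_in) with z = +1.
= (57.6/1) · log₁₀(5.06/153) = 57.60 · log₁₀(0.03307)
= 57.60 · (-1.4805) = -85.28 mV

-85 mV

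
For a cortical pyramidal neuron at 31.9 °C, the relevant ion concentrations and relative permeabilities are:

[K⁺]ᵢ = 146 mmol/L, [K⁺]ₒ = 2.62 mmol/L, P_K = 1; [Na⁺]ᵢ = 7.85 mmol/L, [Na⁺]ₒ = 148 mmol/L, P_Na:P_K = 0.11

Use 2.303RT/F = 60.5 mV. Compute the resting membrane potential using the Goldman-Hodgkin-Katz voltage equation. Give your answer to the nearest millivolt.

-54 mV

Vm = 60.5 · log₁₀[(Σ P·[cation]ₒ + Σ P·[anion]ᵢ) / (Σ P·[cation]ᵢ + Σ P·[anion]ₒ)]
Numerator = 1×2.62 + 0.11×148 = 18.9
Denominator = 1×146 + 0.11×7.85 = 146.9
Vm = 60.5 · log₁₀(0.12869) = 60.5 × (-0.8905) = -53.87 mV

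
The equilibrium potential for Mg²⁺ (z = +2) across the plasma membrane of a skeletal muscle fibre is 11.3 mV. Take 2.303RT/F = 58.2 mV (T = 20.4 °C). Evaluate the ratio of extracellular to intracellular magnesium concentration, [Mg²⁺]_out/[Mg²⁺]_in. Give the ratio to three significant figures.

log₁₀([out]/[in]) = E·z/(58.2) = 11.3 × 2 / 58.2 = 0.3883
[out]/[in] = 10^(0.3883) = 2.445

2.45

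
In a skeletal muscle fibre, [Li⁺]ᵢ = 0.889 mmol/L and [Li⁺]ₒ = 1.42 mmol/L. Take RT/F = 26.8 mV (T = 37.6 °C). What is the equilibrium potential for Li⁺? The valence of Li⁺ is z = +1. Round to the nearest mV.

E = (26.8/z) · ln([Li⁺]_out/[Li⁺]_in) with z = +1.
= (26.8/1) · ln(1.42/0.889) = 26.80 · ln(1.597)
= 26.80 · (0.4683) = 12.55 mV

13 mV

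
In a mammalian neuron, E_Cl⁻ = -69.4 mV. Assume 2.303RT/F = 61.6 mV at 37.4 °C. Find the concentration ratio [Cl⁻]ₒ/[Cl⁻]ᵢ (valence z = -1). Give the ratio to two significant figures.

log₁₀([out]/[in]) = E·z/(61.6) = -69.4 × -1 / 61.6 = 1.1266
[out]/[in] = 10^(1.1266) = 13.39

13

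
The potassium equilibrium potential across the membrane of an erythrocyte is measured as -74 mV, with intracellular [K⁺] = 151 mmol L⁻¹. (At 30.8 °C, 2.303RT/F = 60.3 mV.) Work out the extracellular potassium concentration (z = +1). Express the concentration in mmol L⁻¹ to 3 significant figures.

Nernst: E = (60.3/1) · log₁₀([out]/[in]), so log₁₀([out]/[in]) = -74.0 × 1 / 60.3 = -1.2272.
[out]/[in] = 10^(-1.2272) = 0.05927.
[out] = 0.05927 × 151 = 8.949 mmol L⁻¹.

8.95 mmol L⁻¹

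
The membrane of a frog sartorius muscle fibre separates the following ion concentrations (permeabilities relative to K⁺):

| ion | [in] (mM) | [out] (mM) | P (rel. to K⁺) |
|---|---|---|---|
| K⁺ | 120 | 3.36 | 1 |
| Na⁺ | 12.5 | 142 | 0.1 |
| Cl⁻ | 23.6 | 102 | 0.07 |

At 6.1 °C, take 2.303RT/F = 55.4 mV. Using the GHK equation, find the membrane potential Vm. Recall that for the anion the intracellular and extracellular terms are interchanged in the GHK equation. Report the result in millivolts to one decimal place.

-45.7 mV

Vm = 55.4 · log₁₀[(Σ P·[cation]ₒ + Σ P·[anion]ᵢ) / (Σ P·[cation]ᵢ + Σ P·[anion]ₒ)]
Numerator = 1×3.36 + 0.1×142 + 0.07×23.6 = 19.21
Denominator = 1×120 + 0.1×12.5 + 0.07×102 = 128.4
Vm = 55.4 · log₁₀(0.14964) = 55.4 × (-0.8250) = -45.70 mV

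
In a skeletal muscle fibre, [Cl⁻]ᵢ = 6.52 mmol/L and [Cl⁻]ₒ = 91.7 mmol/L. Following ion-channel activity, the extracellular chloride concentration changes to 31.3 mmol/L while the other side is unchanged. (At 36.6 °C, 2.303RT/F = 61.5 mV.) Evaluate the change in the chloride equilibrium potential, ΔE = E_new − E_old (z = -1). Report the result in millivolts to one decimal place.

28.7 mV

E_old = (61.5/-1)·log₁₀(91.7/6.52) = -70.61 mV
E_new = (61.5/-1)·log₁₀(31.3/6.52) = -41.90 mV
ΔE = -41.90 − (-70.61) = 28.71 mV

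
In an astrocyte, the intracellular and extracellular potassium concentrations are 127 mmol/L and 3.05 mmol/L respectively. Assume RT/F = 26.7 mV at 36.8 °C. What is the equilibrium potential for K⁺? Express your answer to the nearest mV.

E = (26.7/z) · ln([K⁺]_out/[K⁺]_in) with z = +1.
= (26.7/1) · ln(3.05/127) = 26.70 · ln(0.02402)
= 26.70 · (-3.7290) = -99.57 mV

-100 mV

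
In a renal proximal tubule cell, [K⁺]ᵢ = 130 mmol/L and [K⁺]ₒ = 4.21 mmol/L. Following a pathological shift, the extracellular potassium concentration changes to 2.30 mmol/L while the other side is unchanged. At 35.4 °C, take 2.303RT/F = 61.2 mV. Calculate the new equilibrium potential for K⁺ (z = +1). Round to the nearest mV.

-107 mV

After the shift: [K⁺]_out = 2.30, [K⁺]_in = 130 mmol/L.
E_new = (61.2/1)·log₁₀(2.30/130) = 61.20 · (-1.7522) = -107.24 mV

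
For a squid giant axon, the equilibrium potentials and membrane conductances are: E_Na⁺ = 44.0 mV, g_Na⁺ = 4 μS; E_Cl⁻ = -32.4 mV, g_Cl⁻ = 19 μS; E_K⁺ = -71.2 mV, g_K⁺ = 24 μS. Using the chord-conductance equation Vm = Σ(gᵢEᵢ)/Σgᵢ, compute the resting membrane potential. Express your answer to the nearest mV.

Σ gᵢEᵢ = 4·(44.0) + 19·(-32.4) + 24·(-71.2) = -2148.40
Σ gᵢ = 4 + 19 + 24 = 47
Vm = -2148.40 / 47 = -45.71 mV

-46 mV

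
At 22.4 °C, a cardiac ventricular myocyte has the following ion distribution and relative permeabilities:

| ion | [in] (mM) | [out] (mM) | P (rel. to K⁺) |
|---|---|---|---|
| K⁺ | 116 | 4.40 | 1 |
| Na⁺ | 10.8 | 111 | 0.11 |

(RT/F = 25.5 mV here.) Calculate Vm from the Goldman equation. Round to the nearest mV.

Vm = 25.5 · ln[(Σ P·[cation]ₒ + Σ P·[anion]ᵢ) / (Σ P·[cation]ᵢ + Σ P·[anion]ₒ)]
Numerator = 1×4.40 + 0.11×111 = 16.61
Denominator = 1×116 + 0.11×10.8 = 117.2
Vm = 25.5 · ln(0.14174) = 25.5 × (-1.9538) = -49.82 mV

-50 mV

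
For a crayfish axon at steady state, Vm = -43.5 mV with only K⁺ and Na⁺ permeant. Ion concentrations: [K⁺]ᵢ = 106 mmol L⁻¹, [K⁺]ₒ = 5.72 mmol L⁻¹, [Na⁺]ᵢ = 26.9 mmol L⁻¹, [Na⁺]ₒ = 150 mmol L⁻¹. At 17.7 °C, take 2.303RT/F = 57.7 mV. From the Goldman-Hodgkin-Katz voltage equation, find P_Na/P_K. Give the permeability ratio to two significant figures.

Let α = P_Na/P_K. GHK: Vm = 57.7·log₁₀[(Kₒ + α·Naₒ)/(Kᵢ + α·Naᵢ)].
10^(Vm/57.7) = 10^(-43.5/57.7) = 0.17624
So 0.17624·(Kᵢ + α·Naᵢ) = Kₒ + α·Naₒ → α = (0.17624·106.0 − 5.72) / (150.0 − 0.17624·26.9)
α = (18.68 − 5.72) / (150.0 − 4.741) = 12.96/145.3 = 0.08923

0.089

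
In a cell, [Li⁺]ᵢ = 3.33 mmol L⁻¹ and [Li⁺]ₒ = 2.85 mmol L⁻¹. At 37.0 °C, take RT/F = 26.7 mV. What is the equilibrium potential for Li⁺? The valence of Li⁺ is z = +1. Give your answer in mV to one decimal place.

-4.2 mV

E = (26.7/z) · ln([Li⁺]_out/[Li⁺]_in) with z = +1.
= (26.7/1) · ln(2.85/3.33) = 26.70 · ln(0.8559)
= 26.70 · (-0.1557) = -4.16 mV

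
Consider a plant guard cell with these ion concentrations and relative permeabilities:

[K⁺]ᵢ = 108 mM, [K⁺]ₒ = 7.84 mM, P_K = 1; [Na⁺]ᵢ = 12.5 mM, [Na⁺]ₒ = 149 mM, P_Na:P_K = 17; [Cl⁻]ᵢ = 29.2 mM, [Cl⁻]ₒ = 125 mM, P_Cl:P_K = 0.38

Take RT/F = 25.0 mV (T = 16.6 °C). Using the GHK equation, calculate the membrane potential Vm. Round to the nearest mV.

Vm = 25.0 · ln[(Σ P·[cation]ₒ + Σ P·[anion]ᵢ) / (Σ P·[cation]ᵢ + Σ P·[anion]ₒ)]
Numerator = 1×7.84 + 17×149 + 0.38×29.2 = 2552
Denominator = 1×108 + 17×12.5 + 0.38×125 = 368
Vm = 25.0 · ln(6.9346) = 25.0 × (1.9365) = 48.41 mV

48 mV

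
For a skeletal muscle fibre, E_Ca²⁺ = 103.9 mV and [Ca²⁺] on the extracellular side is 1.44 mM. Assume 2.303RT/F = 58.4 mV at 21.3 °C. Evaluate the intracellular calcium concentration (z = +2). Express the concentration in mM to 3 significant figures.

0.000398 mM

Nernst: E = (58.4/2) · log₁₀([out]/[in]), so log₁₀([out]/[in]) = 103.9 × 2 / 58.4 = 3.5582.
[out]/[in] = 10^(3.5582) = 3616.
[in] = 1.44 / 3616 = 0.0003982 mM.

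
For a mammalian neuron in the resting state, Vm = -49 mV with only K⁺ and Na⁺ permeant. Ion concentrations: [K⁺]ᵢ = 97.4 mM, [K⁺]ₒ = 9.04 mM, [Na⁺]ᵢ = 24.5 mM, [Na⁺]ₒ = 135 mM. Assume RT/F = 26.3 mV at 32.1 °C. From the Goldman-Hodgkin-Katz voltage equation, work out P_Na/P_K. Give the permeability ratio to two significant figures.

Let α = P_Na/P_K. GHK: Vm = 26.3·ln[(Kₒ + α·Naₒ)/(Kᵢ + α·Naᵢ)].
e^(Vm/26.3) = e^(-49.0/26.3) = 0.15519
So 0.15519·(Kᵢ + α·Naᵢ) = Kₒ + α·Naₒ → α = (0.15519·97.4 − 9.04) / (135.0 − 0.15519·24.5)
α = (15.12 − 9.04) / (135.0 − 3.802) = 6.075/131.2 = 0.04631

0.046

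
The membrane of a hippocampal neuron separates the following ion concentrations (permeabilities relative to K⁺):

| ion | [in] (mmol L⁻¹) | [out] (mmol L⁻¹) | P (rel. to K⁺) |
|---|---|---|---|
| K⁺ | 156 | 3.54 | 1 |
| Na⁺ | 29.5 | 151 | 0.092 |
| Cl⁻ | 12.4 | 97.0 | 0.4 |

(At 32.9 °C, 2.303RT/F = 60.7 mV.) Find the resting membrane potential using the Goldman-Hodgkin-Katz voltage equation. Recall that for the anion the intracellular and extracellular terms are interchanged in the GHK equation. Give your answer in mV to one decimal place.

Vm = 60.7 · log₁₀[(Σ P·[cation]ₒ + Σ P·[anion]ᵢ) / (Σ P·[cation]ᵢ + Σ P·[anion]ₒ)]
Numerator = 1×3.54 + 0.092×151 + 0.4×12.4 = 22.39
Denominator = 1×156 + 0.092×29.5 + 0.4×97.0 = 197.5
Vm = 60.7 · log₁₀(0.11337) = 60.7 × (-0.9455) = -57.39 mV

-57.4 mV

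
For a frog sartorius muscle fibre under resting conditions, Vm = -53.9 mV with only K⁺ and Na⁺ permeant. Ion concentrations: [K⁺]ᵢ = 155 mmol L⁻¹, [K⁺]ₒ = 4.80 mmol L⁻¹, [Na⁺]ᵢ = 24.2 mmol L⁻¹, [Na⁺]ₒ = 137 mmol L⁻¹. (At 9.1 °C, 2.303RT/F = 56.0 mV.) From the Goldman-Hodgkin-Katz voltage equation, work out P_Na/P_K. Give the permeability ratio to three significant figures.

Let α = P_Na/P_K. GHK: Vm = 56.0·log₁₀[(Kₒ + α·Naₒ)/(Kᵢ + α·Naᵢ)].
10^(Vm/56.0) = 10^(-53.9/56.0) = 0.10902
So 0.10902·(Kᵢ + α·Naᵢ) = Kₒ + α·Naₒ → α = (0.10902·155.0 − 4.8) / (137.0 − 0.10902·24.2)
α = (16.9 − 4.8) / (137.0 − 2.638) = 12.1/134.4 = 0.09004

0.0900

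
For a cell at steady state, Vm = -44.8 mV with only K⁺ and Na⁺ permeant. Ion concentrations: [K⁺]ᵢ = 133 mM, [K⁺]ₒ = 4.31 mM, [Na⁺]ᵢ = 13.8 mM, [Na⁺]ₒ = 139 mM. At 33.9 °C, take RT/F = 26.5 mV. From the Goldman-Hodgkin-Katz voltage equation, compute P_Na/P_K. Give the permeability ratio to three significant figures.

0.148

Let α = P_Na/P_K. GHK: Vm = 26.5·ln[(Kₒ + α·Naₒ)/(Kᵢ + α·Naᵢ)].
e^(Vm/26.5) = e^(-44.8/26.5) = 0.18442
So 0.18442·(Kᵢ + α·Naᵢ) = Kₒ + α·Naₒ → α = (0.18442·133.0 − 4.31) / (139.0 − 0.18442·13.8)
α = (24.53 − 4.31) / (139.0 − 2.545) = 20.22/136.5 = 0.1482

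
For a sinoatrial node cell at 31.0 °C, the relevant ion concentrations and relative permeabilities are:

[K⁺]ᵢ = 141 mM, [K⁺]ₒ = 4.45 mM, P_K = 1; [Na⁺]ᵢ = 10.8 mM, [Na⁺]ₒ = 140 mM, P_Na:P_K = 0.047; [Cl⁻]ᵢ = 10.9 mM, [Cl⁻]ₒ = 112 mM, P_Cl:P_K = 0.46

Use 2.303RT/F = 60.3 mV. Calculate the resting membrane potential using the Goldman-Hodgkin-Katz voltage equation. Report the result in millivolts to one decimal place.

-65.1 mV

Vm = 60.3 · log₁₀[(Σ P·[cation]ₒ + Σ P·[anion]ᵢ) / (Σ P·[cation]ᵢ + Σ P·[anion]ₒ)]
Numerator = 1×4.45 + 0.047×140 + 0.46×10.9 = 16.04
Denominator = 1×141 + 0.047×10.8 + 0.46×112 = 193
Vm = 60.3 · log₁₀(0.083118) = 60.3 × (-1.0803) = -65.14 mV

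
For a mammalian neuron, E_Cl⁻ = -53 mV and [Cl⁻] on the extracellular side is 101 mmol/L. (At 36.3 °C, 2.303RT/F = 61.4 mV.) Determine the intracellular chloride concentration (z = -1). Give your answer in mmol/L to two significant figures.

Nernst: E = (61.4/-1) · log₁₀([out]/[in]), so log₁₀([out]/[in]) = -53.0 × -1 / 61.4 = 0.8632.
[out]/[in] = 10^(0.8632) = 7.298.
[in] = 101 / 7.298 = 13.84 mmol/L.

14 mmol/L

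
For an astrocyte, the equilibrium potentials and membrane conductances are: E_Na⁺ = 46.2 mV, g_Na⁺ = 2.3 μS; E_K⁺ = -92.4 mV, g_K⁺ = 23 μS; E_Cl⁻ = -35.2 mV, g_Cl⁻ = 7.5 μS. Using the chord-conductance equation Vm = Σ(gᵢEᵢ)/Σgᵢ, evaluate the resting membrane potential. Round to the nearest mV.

Σ gᵢEᵢ = 2.3·(46.2) + 23·(-92.4) + 7.5·(-35.2) = -2282.94
Σ gᵢ = 2.3 + 23 + 7.5 = 32.8
Vm = -2282.94 / 32.8 = -69.60 mV

-70 mV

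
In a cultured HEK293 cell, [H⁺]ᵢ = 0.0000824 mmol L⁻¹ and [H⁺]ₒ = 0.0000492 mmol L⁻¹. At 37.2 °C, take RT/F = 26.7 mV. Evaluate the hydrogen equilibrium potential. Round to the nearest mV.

-14 mV

E = (26.7/z) · ln([H⁺]_out/[H⁺]_in) with z = +1.
= (26.7/1) · ln(0.0000492/0.0000824) = 26.70 · ln(0.5971)
= 26.70 · (-0.5157) = -13.77 mV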